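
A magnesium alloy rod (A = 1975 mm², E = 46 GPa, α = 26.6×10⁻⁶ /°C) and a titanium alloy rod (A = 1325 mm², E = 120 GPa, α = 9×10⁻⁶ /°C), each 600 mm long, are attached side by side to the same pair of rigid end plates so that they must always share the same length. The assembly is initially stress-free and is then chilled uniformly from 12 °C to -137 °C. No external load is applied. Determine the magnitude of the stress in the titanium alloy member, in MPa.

The magnesium alloy has the larger α, so on cooling it would change length more than the titanium alloy if both were free. The rigid plates force a common final length, so the magnesium alloy is put into tension and the titanium alloy into compression, with equal and opposite forces P (no external load).
Setting the final lengths equal and cancelling L: (α₁ − α₂)ΔT = P/(A₁E₁) + P/(A₂E₂).
|α₁ − α₂|·ΔT = 17.6×10⁻⁶ × 149 = 0.002622.
1/(A₁E₁) + 1/(A₂E₂) = 1/(1975×46×10³) + 1/(1325×120×10³) = 1.73×10⁻⁸ N⁻¹.
So P = 0.002622 / 1.73×10⁻⁸ = 151.6 kN.
σ_{titanium alloy} = P/A₂ = 151600/1325 = 114.4 MPa, compressive.

σ ≈ 114 MPa (compressive)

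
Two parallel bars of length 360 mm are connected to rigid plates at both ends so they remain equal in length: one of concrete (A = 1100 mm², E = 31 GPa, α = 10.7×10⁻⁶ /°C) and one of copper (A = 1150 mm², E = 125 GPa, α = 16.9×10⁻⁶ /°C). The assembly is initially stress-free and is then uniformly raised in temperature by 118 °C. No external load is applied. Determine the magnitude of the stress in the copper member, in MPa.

Equilibrium of a rigid end plate with no external load gives equal and opposite internal forces ±P in the two members. Since α_{copper} > α_{concrete}, heating drives the copper into compression and the concrete into tension.
Compatibility of the two members (thermal + elastic change equal): (α₁ − α₂)ΔT = P·[1/(A₁E₁) + 1/(A₂E₂)].
|α₁ − α₂|·ΔT = 6.2×10⁻⁶ × 118 = 0.0007316.
1/(A₁E₁) + 1/(A₂E₂) = 1/(1100×31×10³) + 1/(1150×125×10³) = 3.628×10⁻⁸ N⁻¹.
P = 0.0007316 / 3.628×10⁻⁸ = 20160 N = 20.16 kN.
σ_{copper} = P/A₂ = 20160/1150 = 17.53 MPa, compressive.

σ ≈ 17.5 MPa (compressive)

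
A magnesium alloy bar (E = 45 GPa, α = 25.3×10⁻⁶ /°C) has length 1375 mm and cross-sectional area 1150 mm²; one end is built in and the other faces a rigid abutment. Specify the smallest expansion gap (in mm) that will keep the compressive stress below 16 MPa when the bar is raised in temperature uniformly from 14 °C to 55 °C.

Free expansion if unrestrained: δ_free = αΔT L = 25.3×10⁻⁶ × 41 × 1375 = 1.426 mm.
A stress of 16 MPa corresponds to the wall pushing the bar back by σL/E = 16×1375/(45×10³) = 0.4889 mm.
So the gap has to take up the difference, g_min = δ_free − σL/E = 1.426 − 0.4889 = 0.9374 mm.

g ≈ 0.937 mm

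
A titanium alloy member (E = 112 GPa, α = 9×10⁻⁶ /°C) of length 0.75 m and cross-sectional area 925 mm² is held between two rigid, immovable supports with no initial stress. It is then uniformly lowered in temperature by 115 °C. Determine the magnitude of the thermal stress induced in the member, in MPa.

Because both ends are immovable the net strain is zero, and the suppressed thermal strain is αΔT = 9×10⁻⁶ × 115 = 1035×10⁻⁶.
Hence σ = E·αΔT = 112×10³ × 1035×10⁻⁶ = 115.9 MPa, tensile.

σ ≈ 116 MPa (tensile)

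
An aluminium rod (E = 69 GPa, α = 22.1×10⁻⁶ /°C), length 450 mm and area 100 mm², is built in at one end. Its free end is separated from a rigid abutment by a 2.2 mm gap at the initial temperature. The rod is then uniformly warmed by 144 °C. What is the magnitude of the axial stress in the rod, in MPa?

σ ≈ 0 MPa

Free thermal elongation = αΔT L = 22.1×10⁻⁶ × 144 × 450 = 1.432 mm.
Since δ_free = 1.43 mm is less than the 2.2 mm gap, the rod never touches the wall. No axial force develops.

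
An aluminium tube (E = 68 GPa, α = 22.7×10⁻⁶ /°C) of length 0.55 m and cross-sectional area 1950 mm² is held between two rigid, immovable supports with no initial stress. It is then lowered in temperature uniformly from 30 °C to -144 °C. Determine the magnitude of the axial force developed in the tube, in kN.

With zero net strain, σ = E·αΔT = 68 GPa × 22.7×10⁻⁶ × 174 = 268.6 MPa.
P = AEαΔT = 1950 × 68×10³ × 22.7×10⁻⁶ × 174 = 523.7 kN (tensile).

P ≈ 524 kN (tensile)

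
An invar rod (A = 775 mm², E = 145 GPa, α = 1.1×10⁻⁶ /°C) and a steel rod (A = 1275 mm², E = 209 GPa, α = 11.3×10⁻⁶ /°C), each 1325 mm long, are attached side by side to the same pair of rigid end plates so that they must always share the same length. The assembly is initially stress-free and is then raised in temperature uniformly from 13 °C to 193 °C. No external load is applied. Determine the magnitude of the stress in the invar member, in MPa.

Both members must finish at the same length. With the larger α, the steel tends to over-expand; the plates restrain it, putting the steel in compression and the invar in tension. With no external load the two internal forces are equal and opposite, magnitude P.
Compatibility of the two members (thermal + elastic change equal): (α₁ − α₂)ΔT = P·[1/(A₁E₁) + 1/(A₂E₂)].
|α₁ − α₂|·ΔT = 10.2×10⁻⁶ × 180 = 0.001836.
1/(A₁E₁) + 1/(A₂E₂) = 1/(775×145×10³) + 1/(1275×209×10³) = 1.265×10⁻⁸ N⁻¹.
So P = 0.001836 / 1.265×10⁻⁸ = 145.1 kN.
σ_{invar} = P/A₁ = 145100/775 = 187.3 MPa, tensile.

σ ≈ 187 MPa (tensile)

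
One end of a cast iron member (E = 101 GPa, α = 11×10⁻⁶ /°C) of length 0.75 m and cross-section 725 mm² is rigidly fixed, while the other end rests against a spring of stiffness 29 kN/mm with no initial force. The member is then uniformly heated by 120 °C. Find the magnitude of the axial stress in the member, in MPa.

If the spring were absent the member would lengthen by αΔT L = 11×10⁻⁶ × 120 × 750 = 0.99 mm.
With a force P in the spring, the elastic change of the member is PL/(AE) and that of the spring is P/k; compatibility requires their sum to equal δ_free.
So P = δ_free / [L/(AE) + 1/k] = 0.99 / [ 750/(725×101×10³) + 1/(29×10³) ].
P = 0.99 / 4.473×10⁻⁵ = 22140 N.
σ = P/A = 22140/725 = 30.53 MPa.

σ ≈ 30.5 MPa (compressive)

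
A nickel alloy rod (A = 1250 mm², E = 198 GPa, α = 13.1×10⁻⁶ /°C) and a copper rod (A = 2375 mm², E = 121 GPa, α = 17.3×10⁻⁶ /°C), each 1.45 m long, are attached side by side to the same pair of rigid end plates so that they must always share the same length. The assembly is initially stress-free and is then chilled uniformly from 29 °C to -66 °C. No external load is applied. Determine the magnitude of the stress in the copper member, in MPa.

σ ≈ 22.3 MPa (tensile)

Equilibrium of a rigid end plate with no external load gives equal and opposite internal forces ±P in the two members. Since α_{copper} > α_{nickel alloy}, cooling drives the copper into tension and the nickel alloy into compression.
Compatibility of the two members (thermal + elastic change equal): (α₁ − α₂)ΔT = P·[1/(A₁E₁) + 1/(A₂E₂)].
|α₁ − α₂|·ΔT = 4.2×10⁻⁶ × 95 = 0.000399.
1/(A₁E₁) + 1/(A₂E₂) = 1/(1250×198×10³) + 1/(2375×121×10³) = 7.52×10⁻⁹ N⁻¹.
P = 0.000399 / 7.52×10⁻⁹ = 53060 N = 53.06 kN.
σ_{copper} = P/A₂ = 53060/2375 = 22.34 MPa, tensile.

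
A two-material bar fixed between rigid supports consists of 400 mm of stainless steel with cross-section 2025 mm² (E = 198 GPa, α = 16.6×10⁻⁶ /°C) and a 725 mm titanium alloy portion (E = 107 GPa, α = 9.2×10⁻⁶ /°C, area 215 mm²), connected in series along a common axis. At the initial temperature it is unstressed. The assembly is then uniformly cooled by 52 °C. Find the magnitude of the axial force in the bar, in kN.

If the supports were absent, the total length change would be Σ αᵢΔT Lᵢ = 16.6×10⁻⁶×52×400 + 9.2×10⁻⁶×52×725 = 0.6921 mm.
The walls prevent any net length change, so an axial force P (same in every segment) develops. Compatibility: P · Σ Lᵢ/(AᵢEᵢ) = δ_free.
The series flexibility is Σ Lᵢ/(AᵢEᵢ) = 400/(2025×198×10³) + 725/(215×107×10³) = 3.251×10⁻⁵ mm/N.
Hence P = δ_free / Σ(L/AE) = 0.6921/3.251×10⁻⁵ = 21.29 kN (tensile).

P ≈ 21.3 kN (tensile)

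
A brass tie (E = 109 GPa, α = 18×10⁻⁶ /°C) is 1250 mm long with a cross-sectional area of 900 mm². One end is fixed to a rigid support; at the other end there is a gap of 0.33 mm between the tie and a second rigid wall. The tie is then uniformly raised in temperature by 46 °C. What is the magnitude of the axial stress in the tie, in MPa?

Unrestrained expansion: δ_free = αΔT L = 18×10⁻⁶ × 46 × 1250 = 1.035 mm.
After closing the 0.33 mm clearance, 1.035 − 0.33 = 0.705 mm of expansion remains to be suppressed by the wall.
So σ = E(δ_free − g)/L = 109×10³ × 0.705/1250 = 61.48 MPa.

σ ≈ 61.5 MPa (compressive)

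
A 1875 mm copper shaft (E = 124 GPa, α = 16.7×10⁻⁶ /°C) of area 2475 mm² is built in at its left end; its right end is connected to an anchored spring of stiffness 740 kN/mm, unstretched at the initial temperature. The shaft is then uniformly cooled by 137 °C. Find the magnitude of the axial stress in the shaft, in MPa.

σ ≈ 232 MPa (tensile)

Free thermal contraction: δ_free = αΔT L = 16.7×10⁻⁶ × 137 × 1875 = 4.29 mm.
With a force P in the spring, the elastic change of the shaft is PL/(AE) and that of the spring is P/k; compatibility requires their sum to equal δ_free.
P [ L/(AE) + 1/k ] = δ_free → P [ 1875/(2475×124×10³) + 1/(740×10³) ] = 4.29.
P = 4.29 / 7.461×10⁻⁶ = 575000 N.
σ = P/A = 575000/2475 = 232.3 MPa.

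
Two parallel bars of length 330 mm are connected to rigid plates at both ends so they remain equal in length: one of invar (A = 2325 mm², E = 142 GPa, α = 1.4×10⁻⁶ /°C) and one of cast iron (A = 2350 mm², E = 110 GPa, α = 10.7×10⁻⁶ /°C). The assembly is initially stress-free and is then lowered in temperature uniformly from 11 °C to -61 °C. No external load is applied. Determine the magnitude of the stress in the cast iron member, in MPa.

Equilibrium of a rigid end plate with no external load gives equal and opposite internal forces ±P in the two members. Since α_{cast iron} > α_{invar}, cooling drives the cast iron into tension and the invar into compression.
Setting the final lengths equal and cancelling L: (α₁ − α₂)ΔT = P/(A₁E₁) + P/(A₂E₂).
|α₁ − α₂|·ΔT = 9.3×10⁻⁶ × 72 = 0.0006696.
1/(A₁E₁) + 1/(A₂E₂) = 1/(2325×142×10³) + 1/(2350×110×10³) = 6.897×10⁻⁹ N⁻¹.
P = 0.0006696 / 6.897×10⁻⁹ = 97080 N = 97.08 kN.
σ_{cast iron} = P/A₂ = 97080/2350 = 41.31 MPa, tensile.

σ ≈ 41.3 MPa (tensile)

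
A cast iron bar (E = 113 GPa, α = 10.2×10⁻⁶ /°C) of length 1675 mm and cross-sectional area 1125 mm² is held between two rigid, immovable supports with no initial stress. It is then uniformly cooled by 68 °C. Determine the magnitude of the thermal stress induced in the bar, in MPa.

σ ≈ 78.4 MPa (tensile)

Because both ends are immovable the net strain is zero, and the suppressed thermal strain is αΔT = 10.2×10⁻⁶ × 68 = 693.6×10⁻⁶.
Hence σ = E·αΔT = 113×10³ × 693.6×10⁻⁶ = 78.38 MPa, tensile.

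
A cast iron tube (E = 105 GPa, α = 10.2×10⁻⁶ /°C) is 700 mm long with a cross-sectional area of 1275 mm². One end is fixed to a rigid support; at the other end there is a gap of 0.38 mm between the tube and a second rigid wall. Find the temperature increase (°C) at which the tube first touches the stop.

The gap closes when αΔT L = 0.38 mm, since the tube is still unstressed at that instant.
So ΔT = g/(αL) = 0.38/(10.2×10⁻⁶ × 700) = 53.22 °C.

ΔT ≈ 53.2 °C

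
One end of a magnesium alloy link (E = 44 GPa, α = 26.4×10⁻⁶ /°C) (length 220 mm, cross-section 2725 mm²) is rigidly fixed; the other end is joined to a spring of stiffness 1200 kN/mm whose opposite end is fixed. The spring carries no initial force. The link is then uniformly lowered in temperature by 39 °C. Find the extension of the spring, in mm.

Free thermal contraction: δ_free = αΔT L = 26.4×10⁻⁶ × 39 × 220 = 0.2265 mm.
Let P be the tensile force in the spring. The link extends elastically by PL/(AE) and the spring stretches by P/k; together these equal δ_free.
P [ L/(AE) + 1/k ] = δ_free → P [ 220/(2725×44×10³) + 1/(1200×10³) ] = 0.2265.
P = 0.2265 / 2.668×10⁻⁶ = 84890 N.
Spring extension = P/k = 84890/(1200×10³) = 0.07074 mm.

δ ≈ 0.0707 mm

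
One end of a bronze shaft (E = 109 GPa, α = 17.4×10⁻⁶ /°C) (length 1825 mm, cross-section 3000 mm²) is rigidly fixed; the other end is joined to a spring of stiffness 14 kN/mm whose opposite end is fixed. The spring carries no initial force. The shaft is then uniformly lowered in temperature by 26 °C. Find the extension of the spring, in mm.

δ ≈ 0.766 mm

The unrestrained thermal change is αΔT L = 17.4×10⁻⁶ × 26 × 1825 = 0.8256 mm.
With a force P in the spring, the elastic change of the shaft is PL/(AE) and that of the spring is P/k; compatibility requires their sum to equal δ_free.
P [ L/(AE) + 1/k ] = δ_free → P [ 1825/(3000×109×10³) + 1/(14×10³) ] = 0.8256.
P = 0.8256 / 7.701×10⁻⁵ = 10720 N.
Spring extension = P/k = 10720/(14×10³) = 0.7658 mm.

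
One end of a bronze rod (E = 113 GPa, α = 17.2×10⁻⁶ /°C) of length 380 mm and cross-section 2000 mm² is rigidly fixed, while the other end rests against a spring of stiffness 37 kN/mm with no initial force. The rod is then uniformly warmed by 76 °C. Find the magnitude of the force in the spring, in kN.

If the spring were absent the rod would lengthen by αΔT L = 17.2×10⁻⁶ × 76 × 380 = 0.4967 mm.
Let P be the compressive force at the spring. The rod shortens elastically by PL/(AE) and the spring compresses by P/k; together these equal δ_free.
P [ L/(AE) + 1/k ] = δ_free → P [ 380/(2000×113×10³) + 1/(37×10³) ] = 0.4967.
P = 0.4967 / 2.871×10⁻⁵ = 17300 N.

P ≈ 17.3 kN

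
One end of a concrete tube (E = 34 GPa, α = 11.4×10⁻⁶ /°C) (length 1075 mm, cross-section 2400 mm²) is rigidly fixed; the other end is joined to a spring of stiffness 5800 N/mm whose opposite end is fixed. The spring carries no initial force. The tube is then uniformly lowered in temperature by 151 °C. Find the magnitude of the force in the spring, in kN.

P ≈ 9.97 kN

Free thermal contraction: δ_free = αΔT L = 11.4×10⁻⁶ × 151 × 1075 = 1.851 mm.
With a force P in the spring, the elastic change of the tube is PL/(AE) and that of the spring is P/k; compatibility requires their sum to equal δ_free.
So P = δ_free / [L/(AE) + 1/k] = 1.851 / [ 1075/(2400×34×10³) + 1/(5800) ].
P = 1.851 / 0.0001856 = 9971 N.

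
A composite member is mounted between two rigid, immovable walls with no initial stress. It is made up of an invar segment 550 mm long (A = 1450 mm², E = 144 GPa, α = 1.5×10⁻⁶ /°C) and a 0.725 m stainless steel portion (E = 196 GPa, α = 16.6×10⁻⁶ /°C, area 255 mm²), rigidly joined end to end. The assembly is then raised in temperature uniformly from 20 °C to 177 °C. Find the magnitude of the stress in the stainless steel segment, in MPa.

Free thermal expansion of the whole bar: Σ αᵢΔT Lᵢ = 1.5×10⁻⁶×157×550 + 16.6×10⁻⁶×157×725 = 2.019 mm.
The rigid supports impose zero overall length change; the single axial force P common to all segments must satisfy P Σ Lᵢ/(AᵢEᵢ) = δ_free.
Σ Lᵢ/(AᵢEᵢ) = 550/(1450×144×10³) + 725/(255×196×10³) = 1.714×10⁻⁵ mm/N.
So P = 2.019 / 1.714×10⁻⁵ = 117.8 kN, compressive.
σ_{stainless steel} = P / A = 117800 / 255 = 461.9 MPa.

σ ≈ 462 MPa (compressive)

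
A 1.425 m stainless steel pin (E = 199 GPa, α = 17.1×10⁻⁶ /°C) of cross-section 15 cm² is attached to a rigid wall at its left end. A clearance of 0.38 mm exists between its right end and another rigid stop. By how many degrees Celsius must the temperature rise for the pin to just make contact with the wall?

ΔT ≈ 15.6 °C

Contact occurs when the free expansion equals the gap: αΔT L = 0.38 mm.
ΔT = 0.38 / (17.1×10⁻⁶ × 1425) = 15.59 °C.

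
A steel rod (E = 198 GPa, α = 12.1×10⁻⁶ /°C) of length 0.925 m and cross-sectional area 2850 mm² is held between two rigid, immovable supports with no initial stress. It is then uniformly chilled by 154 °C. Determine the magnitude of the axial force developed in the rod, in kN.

P ≈ 1050 kN (tensile)

The ends cannot move, so σ = EαΔT = 198×10³ × 12.1×10⁻⁶ × 154 = 369 MPa.
P = AEαΔT = 2850 × 198×10³ × 12.1×10⁻⁶ × 154 = 1052 kN (tensile).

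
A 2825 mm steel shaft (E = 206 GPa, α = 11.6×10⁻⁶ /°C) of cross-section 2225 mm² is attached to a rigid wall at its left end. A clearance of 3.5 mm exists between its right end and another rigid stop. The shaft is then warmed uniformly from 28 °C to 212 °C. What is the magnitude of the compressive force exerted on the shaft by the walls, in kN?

P ≈ 410 kN

If the wall were absent the shaft would grow by αΔT L = 11.6×10⁻⁶ × 184 × 2825 = 6.03 mm.
This exceeds the 3.5 mm gap, so the wall pushes back. The portion of expansion that must be recovered elastically is δ_free − gap = 6.03 − 3.5 = 2.53 mm.
So σ = E(δ_free − g)/L = 206×10³ × 2.53/2825 = 184.5 MPa.
Force on the wall = σA = 184.5 × 2225 mm² = 410.4 kN.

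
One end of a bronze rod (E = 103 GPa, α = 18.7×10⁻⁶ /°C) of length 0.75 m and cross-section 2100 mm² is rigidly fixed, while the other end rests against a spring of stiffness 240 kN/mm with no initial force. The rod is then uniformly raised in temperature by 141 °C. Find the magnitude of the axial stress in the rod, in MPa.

If the spring were absent the rod would lengthen by αΔT L = 18.7×10⁻⁶ × 141 × 750 = 1.978 mm.
With a force P in the spring, the elastic change of the rod is PL/(AE) and that of the spring is P/k; compatibility requires their sum to equal δ_free.
So P = δ_free / [L/(AE) + 1/k] = 1.978 / [ 750/(2100×103×10³) + 1/(240×10³) ].
P = 1.978 / 7.634×10⁻⁶ = 259000 N.
σ = P/A = 259000/2100 = 123.4 MPa.

σ ≈ 123 MPa (compressive)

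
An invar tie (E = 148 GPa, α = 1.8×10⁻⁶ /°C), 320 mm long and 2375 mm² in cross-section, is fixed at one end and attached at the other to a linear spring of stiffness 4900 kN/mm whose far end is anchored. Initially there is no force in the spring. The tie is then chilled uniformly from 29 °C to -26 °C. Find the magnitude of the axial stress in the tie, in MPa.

σ ≈ 12 MPa (tensile)

The unrestrained thermal change is αΔT L = 1.8×10⁻⁶ × 55 × 320 = 0.03168 mm.
With a force P in the spring, the elastic change of the tie is PL/(AE) and that of the spring is P/k; compatibility requires their sum to equal δ_free.
P [ L/(AE) + 1/k ] = δ_free → P [ 320/(2375×148×10³) + 1/(4900×10³) ] = 0.03168.
P = 0.03168 / 1.114×10⁻⁶ = 28430 N.
σ = P/A = 28430/2375 = 11.97 MPa.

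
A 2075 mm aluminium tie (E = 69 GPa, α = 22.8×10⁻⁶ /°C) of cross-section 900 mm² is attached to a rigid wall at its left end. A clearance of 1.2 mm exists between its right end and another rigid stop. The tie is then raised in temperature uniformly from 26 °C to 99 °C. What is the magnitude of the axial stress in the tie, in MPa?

σ ≈ 74.9 MPa (compressive)

Free thermal elongation = αΔT L = 22.8×10⁻⁶ × 73 × 2075 = 3.454 mm.
After closing the 1.2 mm clearance, 3.454 − 1.2 = 2.254 mm of expansion remains to be suppressed by the wall.
So σ = E(δ_free − g)/L = 69×10³ × 2.254/2075 = 74.94 MPa.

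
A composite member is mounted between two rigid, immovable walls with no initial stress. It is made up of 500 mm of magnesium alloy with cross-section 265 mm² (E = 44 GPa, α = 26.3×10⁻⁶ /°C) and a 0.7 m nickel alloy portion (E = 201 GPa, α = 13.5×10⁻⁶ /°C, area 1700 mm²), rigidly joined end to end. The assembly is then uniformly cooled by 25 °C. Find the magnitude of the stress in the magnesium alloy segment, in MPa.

If the supports were absent, the total length change would be Σ αᵢΔT Lᵢ = 26.3×10⁻⁶×25×500 + 13.5×10⁻⁶×25×700 = 0.565 mm.
The walls prevent any net length change, so an axial force P (same in every segment) develops. Compatibility: P · Σ Lᵢ/(AᵢEᵢ) = δ_free.
Σ Lᵢ/(AᵢEᵢ) = 500/(265×44×10³) + 700/(1700×201×10³) = 4.493×10⁻⁵ mm/N.
Hence P = δ_free / Σ(L/AE) = 0.565/4.493×10⁻⁵ = 12.58 kN (tensile).
σ_{magnesium alloy} = P / A = 12580 / 265 = 47.45 MPa.

σ ≈ 47.5 MPa (tensile)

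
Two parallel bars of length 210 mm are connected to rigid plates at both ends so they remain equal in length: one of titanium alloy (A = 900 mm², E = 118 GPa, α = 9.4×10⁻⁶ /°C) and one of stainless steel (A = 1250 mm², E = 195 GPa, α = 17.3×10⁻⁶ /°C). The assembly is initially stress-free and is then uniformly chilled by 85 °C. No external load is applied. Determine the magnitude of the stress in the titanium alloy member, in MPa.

σ ≈ 55.2 MPa (compressive)

Both members must finish at the same length. With the larger α, the stainless steel tends to over-contract; the plates restrain it, putting the stainless steel in tension and the titanium alloy in compression. With no external load the two internal forces are equal and opposite, magnitude P.
Equating the net (thermal + elastic) strains gives |α₁ − α₂|·ΔT = P·[1/(A₁E₁) + 1/(A₂E₂)].
|α₁ − α₂|·ΔT = 7.9×10⁻⁶ × 85 = 0.0006715.
1/(A₁E₁) + 1/(A₂E₂) = 1/(900×118×10³) + 1/(1250×195×10³) = 1.352×10⁻⁸ N⁻¹.
So P = 0.0006715 / 1.352×10⁻⁸ = 49.67 kN.
σ_{titanium alloy} = P/A₁ = 49670/900 = 55.19 MPa, compressive.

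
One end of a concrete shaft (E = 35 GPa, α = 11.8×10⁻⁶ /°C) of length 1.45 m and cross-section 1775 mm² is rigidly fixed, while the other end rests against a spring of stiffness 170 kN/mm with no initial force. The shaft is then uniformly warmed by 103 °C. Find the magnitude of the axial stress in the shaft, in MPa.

The unrestrained thermal change is αΔT L = 11.8×10⁻⁶ × 103 × 1450 = 1.762 mm.
With a force P in the spring, the elastic change of the shaft is PL/(AE) and that of the spring is P/k; compatibility requires their sum to equal δ_free.
So P = δ_free / [L/(AE) + 1/k] = 1.762 / [ 1450/(1775×35×10³) + 1/(170×10³) ].
P = 1.762 / 2.922×10⁻⁵ = 60310 N.
σ = P/A = 60310/1775 = 33.98 MPa.

σ ≈ 34 MPa (compressive)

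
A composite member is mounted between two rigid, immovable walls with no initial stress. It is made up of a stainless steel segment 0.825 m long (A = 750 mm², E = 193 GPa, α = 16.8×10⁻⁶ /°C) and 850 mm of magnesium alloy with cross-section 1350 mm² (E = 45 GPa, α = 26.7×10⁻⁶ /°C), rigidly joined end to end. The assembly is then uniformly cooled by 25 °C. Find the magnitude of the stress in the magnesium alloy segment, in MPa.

Free thermal contraction of the whole bar: Σ αᵢΔT Lᵢ = 16.8×10⁻⁶×25×825 + 26.7×10⁻⁶×25×850 = 0.9139 mm.
The rigid supports impose zero overall length change; the single axial force P common to all segments must satisfy P Σ Lᵢ/(AᵢEᵢ) = δ_free.
Σ Lᵢ/(AᵢEᵢ) = 825/(750×193×10³) + 850/(1350×45×10³) = 1.969×10⁻⁵ mm/N.
P = 0.9139 / 1.969×10⁻⁵ = 46410 N = 46.41 kN, tensile.
σ_{magnesium alloy} = P / A = 46410 / 1350 = 34.38 MPa.

σ ≈ 34.4 MPa (tensile)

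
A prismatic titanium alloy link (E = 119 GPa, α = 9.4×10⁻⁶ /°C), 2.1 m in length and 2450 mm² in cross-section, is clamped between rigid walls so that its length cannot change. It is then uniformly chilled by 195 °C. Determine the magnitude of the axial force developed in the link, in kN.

P ≈ 534 kN (tensile)

The ends cannot move, so σ = EαΔT = 119×10³ × 9.4×10⁻⁶ × 195 = 218.1 MPa.
P = AEαΔT = 2450 × 119×10³ × 9.4×10⁻⁶ × 195 = 534.4 kN (tensile).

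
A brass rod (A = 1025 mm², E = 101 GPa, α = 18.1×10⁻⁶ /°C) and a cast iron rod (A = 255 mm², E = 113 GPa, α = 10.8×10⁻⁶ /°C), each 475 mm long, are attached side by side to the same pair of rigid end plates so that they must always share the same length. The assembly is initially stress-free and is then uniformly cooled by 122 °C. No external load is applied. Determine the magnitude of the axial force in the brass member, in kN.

P ≈ 20.1 kN (tensile in the brass)

Equilibrium of a rigid end plate with no external load gives equal and opposite internal forces ±P in the two members. Since α_{brass} > α_{cast iron}, cooling drives the brass into tension and the cast iron into compression.
Compatibility of the two members (thermal + elastic change equal): (α₁ − α₂)ΔT = P·[1/(A₁E₁) + 1/(A₂E₂)].
|α₁ − α₂|·ΔT = 7.3×10⁻⁶ × 122 = 0.0008906.
1/(A₁E₁) + 1/(A₂E₂) = 1/(1025×101×10³) + 1/(255×113×10³) = 4.436×10⁻⁸ N⁻¹.
So P = 0.0008906 / 4.436×10⁻⁸ = 20.07 kN.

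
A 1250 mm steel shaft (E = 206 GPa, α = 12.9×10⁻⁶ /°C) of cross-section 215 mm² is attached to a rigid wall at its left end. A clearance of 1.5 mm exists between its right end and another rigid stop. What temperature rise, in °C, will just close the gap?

The gap closes when αΔT L = 1.5 mm, since the shaft is still unstressed at that instant.
ΔT = 1.5 / (12.9×10⁻⁶ × 1250) = 93.02 °C.

ΔT ≈ 93 °C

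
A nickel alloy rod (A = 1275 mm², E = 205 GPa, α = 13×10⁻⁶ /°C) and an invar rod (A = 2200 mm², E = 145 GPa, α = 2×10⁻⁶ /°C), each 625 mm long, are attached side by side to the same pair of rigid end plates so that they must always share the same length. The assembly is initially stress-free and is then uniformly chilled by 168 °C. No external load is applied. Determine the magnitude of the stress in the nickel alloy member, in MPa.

σ ≈ 208 MPa (tensile)

Equilibrium of a rigid end plate with no external load gives equal and opposite internal forces ±P in the two members. Since α_{nickel alloy} > α_{invar}, cooling drives the nickel alloy into tension and the invar into compression.
Equating the net (thermal + elastic) strains gives |α₁ − α₂|·ΔT = P·[1/(A₁E₁) + 1/(A₂E₂)].
|α₁ − α₂|·ΔT = 11×10⁻⁶ × 168 = 0.001848.
1/(A₁E₁) + 1/(A₂E₂) = 1/(1275×205×10³) + 1/(2200×145×10³) = 6.961×10⁻⁹ N⁻¹.
P = 0.001848 / 6.961×10⁻⁹ = 265500 N = 265.5 kN.
σ_{nickel alloy} = P/A₁ = 265500/1275 = 208.2 MPa, tensile.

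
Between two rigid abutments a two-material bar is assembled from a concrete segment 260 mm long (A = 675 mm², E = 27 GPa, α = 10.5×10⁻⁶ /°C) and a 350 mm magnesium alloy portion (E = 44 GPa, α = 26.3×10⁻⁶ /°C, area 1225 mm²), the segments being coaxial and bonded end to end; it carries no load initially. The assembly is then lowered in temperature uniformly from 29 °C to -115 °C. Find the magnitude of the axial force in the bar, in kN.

If the supports were absent, the total length change would be Σ αᵢΔT Lᵢ = 10.5×10⁻⁶×144×260 + 26.3×10⁻⁶×144×350 = 1.719 mm.
The rigid supports impose zero overall length change; the single axial force P common to all segments must satisfy P Σ Lᵢ/(AᵢEᵢ) = δ_free.
Σ Lᵢ/(AᵢEᵢ) = 260/(675×27×10³) + 350/(1225×44×10³) = 2.076×10⁻⁵ mm/N.
So P = 1.719 / 2.076×10⁻⁵ = 82.79 kN, tensile.

P ≈ 82.8 kN (tensile)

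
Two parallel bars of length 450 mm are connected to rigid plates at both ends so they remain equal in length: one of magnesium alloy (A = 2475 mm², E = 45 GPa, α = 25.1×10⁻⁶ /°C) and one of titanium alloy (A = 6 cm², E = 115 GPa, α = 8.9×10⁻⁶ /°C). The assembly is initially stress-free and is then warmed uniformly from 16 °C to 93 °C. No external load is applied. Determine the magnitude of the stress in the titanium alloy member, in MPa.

Equilibrium of a rigid end plate with no external load gives equal and opposite internal forces ±P in the two members. Since α_{magnesium alloy} > α_{titanium alloy}, heating drives the magnesium alloy into compression and the titanium alloy into tension.
Equating the net (thermal + elastic) strains gives |α₁ − α₂|·ΔT = P·[1/(A₁E₁) + 1/(A₂E₂)].
|α₁ − α₂|·ΔT = 16.2×10⁻⁶ × 77 = 0.001247.
1/(A₁E₁) + 1/(A₂E₂) = 1/(2475×45×10³) + 1/(600×115×10³) = 2.347×10⁻⁸ N⁻¹.
P = 0.001247 / 2.347×10⁻⁸ = 53150 N = 53.15 kN.
σ_{titanium alloy} = P/A₂ = 53150/600 = 88.58 MPa, tensile.

σ ≈ 88.6 MPa (tensile)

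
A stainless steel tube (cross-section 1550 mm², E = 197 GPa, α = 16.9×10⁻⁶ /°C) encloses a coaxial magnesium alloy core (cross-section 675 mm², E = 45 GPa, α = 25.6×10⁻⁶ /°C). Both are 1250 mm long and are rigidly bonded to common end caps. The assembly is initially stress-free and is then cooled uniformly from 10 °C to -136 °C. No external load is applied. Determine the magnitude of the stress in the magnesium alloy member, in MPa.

Equilibrium of a rigid end plate with no external load gives equal and opposite internal forces ±P in the two members. Since α_{magnesium alloy} > α_{stainless steel}, cooling drives the magnesium alloy into tension and the stainless steel into compression.
Equating the net (thermal + elastic) strains gives |α₁ − α₂|·ΔT = P·[1/(A₁E₁) + 1/(A₂E₂)].
|α₁ − α₂|·ΔT = 8.7×10⁻⁶ × 146 = 0.00127.
1/(A₁E₁) + 1/(A₂E₂) = 1/(1550×197×10³) + 1/(675×45×10³) = 3.62×10⁻⁸ N⁻¹.
P = 0.00127 / 3.62×10⁻⁸ = 35090 N = 35.09 kN.
σ_{magnesium alloy} = P/A₂ = 35090/675 = 51.99 MPa, tensile.

σ ≈ 52 MPa (tensile)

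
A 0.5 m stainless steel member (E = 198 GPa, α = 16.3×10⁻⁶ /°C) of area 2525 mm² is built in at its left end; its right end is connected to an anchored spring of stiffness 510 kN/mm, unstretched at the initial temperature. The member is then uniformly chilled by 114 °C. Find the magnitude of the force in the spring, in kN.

P ≈ 314 kN

If the spring were absent the member would shorten by αΔT L = 16.3×10⁻⁶ × 114 × 500 = 0.9291 mm.
With a force P in the spring, the elastic change of the member is PL/(AE) and that of the spring is P/k; compatibility requires their sum to equal δ_free.
So P = δ_free / [L/(AE) + 1/k] = 0.9291 / [ 500/(2525×198×10³) + 1/(510×10³) ].
P = 0.9291 / 2.961×10⁻⁶ = 313800 N.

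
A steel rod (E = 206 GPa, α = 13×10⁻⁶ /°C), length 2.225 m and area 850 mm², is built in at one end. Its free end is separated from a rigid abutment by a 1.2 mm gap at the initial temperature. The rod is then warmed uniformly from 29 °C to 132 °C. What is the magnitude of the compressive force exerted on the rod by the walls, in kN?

P ≈ 140 kN

If the wall were absent the rod would grow by αΔT L = 13×10⁻⁶ × 103 × 2225 = 2.979 mm.
After closing the 1.2 mm clearance, 2.979 − 1.2 = 1.779 mm of expansion remains to be suppressed by the wall.
So σ = E(δ_free − g)/L = 206×10³ × 1.779/2225 = 164.7 MPa.
Force on the wall = σA = 164.7 × 850 mm² = 140 kN.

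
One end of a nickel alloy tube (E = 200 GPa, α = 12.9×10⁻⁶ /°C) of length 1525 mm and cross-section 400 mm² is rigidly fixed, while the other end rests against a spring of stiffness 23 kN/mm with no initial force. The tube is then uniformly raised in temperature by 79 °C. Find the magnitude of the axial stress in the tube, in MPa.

σ ≈ 62.1 MPa (compressive)

The unrestrained thermal change is αΔT L = 12.9×10⁻⁶ × 79 × 1525 = 1.554 mm.
With a force P in the spring, the elastic change of the tube is PL/(AE) and that of the spring is P/k; compatibility requires their sum to equal δ_free.
P [ L/(AE) + 1/k ] = δ_free → P [ 1525/(400×200×10³) + 1/(23×10³) ] = 1.554.
P = 1.554 / 6.254×10⁻⁵ = 24850 N.
σ = P/A = 24850/400 = 62.12 MPa.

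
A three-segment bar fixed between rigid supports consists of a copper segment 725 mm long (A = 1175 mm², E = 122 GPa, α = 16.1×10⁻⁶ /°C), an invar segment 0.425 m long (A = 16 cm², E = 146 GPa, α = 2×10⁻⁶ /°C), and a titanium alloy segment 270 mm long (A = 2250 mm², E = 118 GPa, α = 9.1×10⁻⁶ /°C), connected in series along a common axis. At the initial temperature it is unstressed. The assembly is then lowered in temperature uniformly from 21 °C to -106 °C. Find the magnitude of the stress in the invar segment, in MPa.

If the supports were absent, the total length change would be Σ αᵢΔT Lᵢ = 16.1×10⁻⁶×127×725 + 2×10⁻⁶×127×425 + 9.1×10⁻⁶×127×270 = 1.902 mm.
The walls prevent any net length change, so an axial force P (same in every segment) develops. Compatibility: P · Σ Lᵢ/(AᵢEᵢ) = δ_free.
The series flexibility is Σ Lᵢ/(AᵢEᵢ) = 725/(1175×122×10³) + 425/(1600×146×10³) + 270/(2250×118×10³) = 7.894×10⁻⁶ mm/N.
Hence P = δ_free / Σ(L/AE) = 1.902/7.894×10⁻⁶ = 241 kN (tensile).
σ_{invar} = P / A = 241000 / 1600 = 150.6 MPa.

σ ≈ 151 MPa (tensile)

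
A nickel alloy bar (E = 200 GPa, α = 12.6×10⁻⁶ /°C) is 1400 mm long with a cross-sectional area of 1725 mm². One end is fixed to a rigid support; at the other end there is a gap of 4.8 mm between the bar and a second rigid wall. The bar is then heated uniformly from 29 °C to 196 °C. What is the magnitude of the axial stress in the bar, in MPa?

Unrestrained expansion: δ_free = αΔT L = 12.6×10⁻⁶ × 167 × 1400 = 2.946 mm.
Since δ_free = 2.95 mm is less than the 4.8 mm gap, the bar never touches the wall. No axial force develops.

σ ≈ 0 MPa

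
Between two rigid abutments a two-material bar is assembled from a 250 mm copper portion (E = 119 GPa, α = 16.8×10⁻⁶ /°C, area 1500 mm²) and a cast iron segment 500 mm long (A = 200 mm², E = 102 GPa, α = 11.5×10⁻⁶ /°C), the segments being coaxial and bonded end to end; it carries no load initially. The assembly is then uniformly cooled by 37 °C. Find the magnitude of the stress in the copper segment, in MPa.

σ ≈ 9.47 MPa (tensile)

Free thermal contraction of the whole bar: Σ αᵢΔT Lᵢ = 16.8×10⁻⁶×37×250 + 11.5×10⁻⁶×37×500 = 0.3681 mm.
The rigid supports impose zero overall length change; the single axial force P common to all segments must satisfy P Σ Lᵢ/(AᵢEᵢ) = δ_free.
The series flexibility is Σ Lᵢ/(AᵢEᵢ) = 250/(1500×119×10³) + 500/(200×102×10³) = 2.591×10⁻⁵ mm/N.
Hence P = δ_free / Σ(L/AE) = 0.3681/2.591×10⁻⁵ = 14.21 kN (tensile).
σ_{copper} = P / A = 14210 / 1500 = 9.472 MPa.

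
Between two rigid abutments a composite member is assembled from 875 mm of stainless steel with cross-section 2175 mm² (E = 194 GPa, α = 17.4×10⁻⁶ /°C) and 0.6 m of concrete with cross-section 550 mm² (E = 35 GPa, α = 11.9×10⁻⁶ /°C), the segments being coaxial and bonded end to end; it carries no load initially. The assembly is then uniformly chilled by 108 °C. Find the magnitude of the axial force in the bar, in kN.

If the supports were absent, the total length change would be Σ αᵢΔT Lᵢ = 17.4×10⁻⁶×108×875 + 11.9×10⁻⁶×108×600 = 2.415 mm.
Since the ends are fixed, an axial force P builds up, equal in every segment, with P · Σ Lᵢ/(AᵢEᵢ) = δ_free.
The series flexibility is Σ Lᵢ/(AᵢEᵢ) = 875/(2175×194×10³) + 600/(550×35×10³) = 3.324×10⁻⁵ mm/N.
So P = 2.415 / 3.324×10⁻⁵ = 72.66 kN, tensile.

P ≈ 72.7 kN (tensile)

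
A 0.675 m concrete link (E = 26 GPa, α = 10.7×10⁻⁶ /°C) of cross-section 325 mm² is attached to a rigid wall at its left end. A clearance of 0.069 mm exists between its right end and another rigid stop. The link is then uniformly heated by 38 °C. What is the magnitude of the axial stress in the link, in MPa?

Unrestrained expansion: δ_free = αΔT L = 10.7×10⁻⁶ × 38 × 675 = 0.2745 mm.
After closing the 0.069 mm clearance, 0.2745 − 0.069 = 0.2055 mm of expansion remains to be suppressed by the wall.
That suppressed elongation corresponds to σ = E·Δ/L = 26×10³ × 0.2055/675 = 7.914 MPa.

σ ≈ 7.91 MPa (compressive)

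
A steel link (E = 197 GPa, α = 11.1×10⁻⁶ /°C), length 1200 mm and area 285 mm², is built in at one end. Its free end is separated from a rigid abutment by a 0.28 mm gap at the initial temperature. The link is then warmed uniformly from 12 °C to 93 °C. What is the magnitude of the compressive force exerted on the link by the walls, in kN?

Free thermal elongation = αΔT L = 11.1×10⁻⁶ × 81 × 1200 = 1.079 mm.
After closing the 0.28 mm clearance, 1.079 − 0.28 = 0.7989 mm of expansion remains to be suppressed by the wall.
That suppressed elongation corresponds to σ = E·Δ/L = 197×10³ × 0.7989/1200 = 131.2 MPa.
P = σA = 131.2 × 285 = 37.38 kN.

P ≈ 37.4 kN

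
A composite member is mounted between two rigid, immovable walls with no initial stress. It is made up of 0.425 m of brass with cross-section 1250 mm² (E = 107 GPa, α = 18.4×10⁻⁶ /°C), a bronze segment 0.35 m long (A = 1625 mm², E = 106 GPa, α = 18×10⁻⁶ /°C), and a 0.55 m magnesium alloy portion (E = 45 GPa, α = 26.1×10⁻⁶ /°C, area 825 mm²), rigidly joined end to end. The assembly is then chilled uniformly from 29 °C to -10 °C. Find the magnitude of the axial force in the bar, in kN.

P ≈ 55.5 kN (tensile)

If the supports were absent, the total length change would be Σ αᵢΔT Lᵢ = 18.4×10⁻⁶×39×425 + 18×10⁻⁶×39×350 + 26.1×10⁻⁶×39×550 = 1.111 mm.
The rigid supports impose zero overall length change; the single axial force P common to all segments must satisfy P Σ Lᵢ/(AᵢEᵢ) = δ_free.
The series flexibility is Σ Lᵢ/(AᵢEᵢ) = 425/(1250×107×10³) + 350/(1625×106×10³) + 550/(825×45×10³) = 2.002×10⁻⁵ mm/N.
So P = 1.111 / 2.002×10⁻⁵ = 55.46 kN, tensile.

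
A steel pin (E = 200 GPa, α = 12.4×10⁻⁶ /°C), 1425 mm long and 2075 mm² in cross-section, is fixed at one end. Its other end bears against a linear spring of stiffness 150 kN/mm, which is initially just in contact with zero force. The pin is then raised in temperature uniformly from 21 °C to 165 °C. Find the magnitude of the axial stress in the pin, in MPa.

The unrestrained thermal change is αΔT L = 12.4×10⁻⁶ × 144 × 1425 = 2.544 mm.
Let P be the compressive force at the spring. The pin shortens elastically by PL/(AE) and the spring compresses by P/k; together these equal δ_free.
So P = δ_free / [L/(AE) + 1/k] = 2.544 / [ 1425/(2075×200×10³) + 1/(150×10³) ].
P = 2.544 / 1.01×10⁻⁵ = 251900 N.
σ = P/A = 251900/2075 = 121.4 MPa.

σ ≈ 121 MPa (compressive)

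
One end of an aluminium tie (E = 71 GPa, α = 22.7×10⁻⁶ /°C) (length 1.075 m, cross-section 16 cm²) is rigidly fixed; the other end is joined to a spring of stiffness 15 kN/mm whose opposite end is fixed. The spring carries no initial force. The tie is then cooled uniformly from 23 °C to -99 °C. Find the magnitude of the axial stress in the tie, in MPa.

σ ≈ 24.4 MPa (tensile)

The unrestrained thermal change is αΔT L = 22.7×10⁻⁶ × 122 × 1075 = 2.977 mm.
Let P be the tensile force in the spring. The tie extends elastically by PL/(AE) and the spring stretches by P/k; together these equal δ_free.
So P = δ_free / [L/(AE) + 1/k] = 2.977 / [ 1075/(1600×71×10³) + 1/(15×10³) ].
P = 2.977 / 7.613×10⁻⁵ = 39110 N.
σ = P/A = 39110/1600 = 24.44 MPa.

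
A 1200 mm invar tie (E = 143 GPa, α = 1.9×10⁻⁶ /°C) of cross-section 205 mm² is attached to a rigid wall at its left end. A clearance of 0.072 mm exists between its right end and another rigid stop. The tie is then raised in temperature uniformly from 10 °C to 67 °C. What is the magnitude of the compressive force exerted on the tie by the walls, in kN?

Free thermal elongation = αΔT L = 1.9×10⁻⁶ × 57 × 1200 = 0.13 mm.
This exceeds the 0.072 mm gap, so the wall pushes back. The portion of expansion that must be recovered elastically is δ_free − gap = 0.13 − 0.072 = 0.05796 mm.
Compatibility: PL/(AE) = 0.05796 mm, so σ = P/A = E × (0.05796/1200) = 6.907 MPa.
Force on the wall = σA = 6.907 × 205 mm² = 1.416 kN.

P ≈ 1.42 kN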